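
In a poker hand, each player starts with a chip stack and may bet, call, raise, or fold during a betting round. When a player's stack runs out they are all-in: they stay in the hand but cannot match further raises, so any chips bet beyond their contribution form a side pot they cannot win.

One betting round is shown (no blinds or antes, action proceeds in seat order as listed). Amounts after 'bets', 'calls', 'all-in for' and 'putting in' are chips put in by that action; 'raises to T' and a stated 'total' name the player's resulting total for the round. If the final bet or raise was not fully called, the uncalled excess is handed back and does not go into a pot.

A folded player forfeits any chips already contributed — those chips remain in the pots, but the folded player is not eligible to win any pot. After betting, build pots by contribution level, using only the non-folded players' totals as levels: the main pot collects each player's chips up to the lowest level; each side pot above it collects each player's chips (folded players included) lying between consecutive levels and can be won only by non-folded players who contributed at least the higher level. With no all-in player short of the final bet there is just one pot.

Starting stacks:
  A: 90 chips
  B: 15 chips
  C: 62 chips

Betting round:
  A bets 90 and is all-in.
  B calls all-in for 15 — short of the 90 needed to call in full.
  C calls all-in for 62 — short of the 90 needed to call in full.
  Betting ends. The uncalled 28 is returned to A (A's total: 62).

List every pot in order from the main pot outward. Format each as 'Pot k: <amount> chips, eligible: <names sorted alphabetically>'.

Pot 1: 45 chips, eligible: A, B, C
Pot 2: 94 chips, eligible: A, C

Derivation:
Contributions (after 28 returned to A): A=62, B=15, C=62
Pot levels (distinct totals of non-folded players): 15, 62
Layer 1-15: 15 each from A, B, C = 15*3 = 45 chips; eligible A, B, C
Layer 16-62: 47 each from A, C = 47*2 = 94 chips; eligible A, C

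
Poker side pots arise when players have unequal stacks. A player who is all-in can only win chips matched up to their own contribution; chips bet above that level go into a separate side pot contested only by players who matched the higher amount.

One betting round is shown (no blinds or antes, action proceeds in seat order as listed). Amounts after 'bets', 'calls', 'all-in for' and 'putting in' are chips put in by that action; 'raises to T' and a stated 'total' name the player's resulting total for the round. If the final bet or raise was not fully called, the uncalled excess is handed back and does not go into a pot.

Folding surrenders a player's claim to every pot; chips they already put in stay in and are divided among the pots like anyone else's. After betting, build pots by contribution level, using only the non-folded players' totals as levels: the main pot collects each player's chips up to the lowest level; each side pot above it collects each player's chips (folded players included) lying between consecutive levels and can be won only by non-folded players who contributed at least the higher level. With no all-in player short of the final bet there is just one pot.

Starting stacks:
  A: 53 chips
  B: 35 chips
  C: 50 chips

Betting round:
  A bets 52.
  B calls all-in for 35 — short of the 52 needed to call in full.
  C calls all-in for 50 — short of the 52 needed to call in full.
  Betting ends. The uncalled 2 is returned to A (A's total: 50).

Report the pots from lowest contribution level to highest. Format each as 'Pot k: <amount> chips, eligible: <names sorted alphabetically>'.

Contributions (after 2 returned to A): A=50, B=35, C=50
Pot levels (distinct totals of non-folded players): 35, 50
Layer 1-35: 35 each from A, B, C = 35*3 = 105 chips; eligible A, B, C
Layer 36-50: 15 each from A, C = 15*2 = 30 chips; eligible A, C

Pot 1: 105 chips, eligible: A, B, C
Pot 2: 30 chips, eligible: A, C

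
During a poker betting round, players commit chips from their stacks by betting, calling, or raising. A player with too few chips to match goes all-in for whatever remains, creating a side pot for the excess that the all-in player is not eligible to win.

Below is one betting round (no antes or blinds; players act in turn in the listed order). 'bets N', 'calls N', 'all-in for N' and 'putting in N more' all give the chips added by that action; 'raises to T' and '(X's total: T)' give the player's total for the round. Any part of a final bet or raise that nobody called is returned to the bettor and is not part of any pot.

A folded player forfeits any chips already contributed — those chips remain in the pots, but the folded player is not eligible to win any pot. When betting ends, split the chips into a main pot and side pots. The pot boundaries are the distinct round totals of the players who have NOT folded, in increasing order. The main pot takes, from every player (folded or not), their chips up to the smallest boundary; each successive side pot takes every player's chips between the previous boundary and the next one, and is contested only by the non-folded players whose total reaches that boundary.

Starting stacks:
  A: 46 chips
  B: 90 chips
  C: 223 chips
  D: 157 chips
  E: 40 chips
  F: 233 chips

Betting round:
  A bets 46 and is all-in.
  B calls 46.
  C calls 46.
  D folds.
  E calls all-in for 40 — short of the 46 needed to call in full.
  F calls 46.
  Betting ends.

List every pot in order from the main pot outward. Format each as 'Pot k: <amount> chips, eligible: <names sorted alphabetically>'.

Contributions: A=46, B=46, C=46, E=40, F=46
Folded: D
Pot levels (distinct totals of non-folded players): 40, 46
Layer 1-40: 40 each from A, B, C, E, F = 40*5 = 200 chips; eligible A, B, C, E, F
Layer 41-46: 6 each from A, B, C, F = 6*4 = 24 chips; eligible A, B, C, F

Pot 1: 200 chips, eligible: A, B, C, E, F
Pot 2: 24 chips, eligible: A, B, C, F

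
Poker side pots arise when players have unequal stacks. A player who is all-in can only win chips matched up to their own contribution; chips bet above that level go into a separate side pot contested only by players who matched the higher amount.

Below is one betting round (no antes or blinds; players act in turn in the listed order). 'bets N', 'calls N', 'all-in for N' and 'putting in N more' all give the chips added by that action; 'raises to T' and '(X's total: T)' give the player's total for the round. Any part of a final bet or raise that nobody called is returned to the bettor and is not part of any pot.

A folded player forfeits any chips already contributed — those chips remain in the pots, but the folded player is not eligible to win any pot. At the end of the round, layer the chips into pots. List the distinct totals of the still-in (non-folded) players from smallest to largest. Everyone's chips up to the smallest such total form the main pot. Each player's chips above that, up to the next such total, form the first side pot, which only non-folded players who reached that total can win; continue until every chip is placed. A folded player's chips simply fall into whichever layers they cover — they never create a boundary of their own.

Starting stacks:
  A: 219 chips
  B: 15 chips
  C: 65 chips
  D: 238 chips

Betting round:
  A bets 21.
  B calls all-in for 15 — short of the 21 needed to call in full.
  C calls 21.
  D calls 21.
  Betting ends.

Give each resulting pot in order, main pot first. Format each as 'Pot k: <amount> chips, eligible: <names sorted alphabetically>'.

Contributions: A=21, B=15, C=21, D=21
Pot levels (distinct totals of non-folded players): 15, 21
Layer 1-15: 15 each from A, B, C, D = 15*4 = 60 chips; eligible A, B, C, D
Layer 16-21: 6 each from A, C, D = 6*3 = 18 chips; eligible A, C, D

Pot 1: 60 chips, eligible: A, B, C, D
Pot 2: 18 chips, eligible: A, C, D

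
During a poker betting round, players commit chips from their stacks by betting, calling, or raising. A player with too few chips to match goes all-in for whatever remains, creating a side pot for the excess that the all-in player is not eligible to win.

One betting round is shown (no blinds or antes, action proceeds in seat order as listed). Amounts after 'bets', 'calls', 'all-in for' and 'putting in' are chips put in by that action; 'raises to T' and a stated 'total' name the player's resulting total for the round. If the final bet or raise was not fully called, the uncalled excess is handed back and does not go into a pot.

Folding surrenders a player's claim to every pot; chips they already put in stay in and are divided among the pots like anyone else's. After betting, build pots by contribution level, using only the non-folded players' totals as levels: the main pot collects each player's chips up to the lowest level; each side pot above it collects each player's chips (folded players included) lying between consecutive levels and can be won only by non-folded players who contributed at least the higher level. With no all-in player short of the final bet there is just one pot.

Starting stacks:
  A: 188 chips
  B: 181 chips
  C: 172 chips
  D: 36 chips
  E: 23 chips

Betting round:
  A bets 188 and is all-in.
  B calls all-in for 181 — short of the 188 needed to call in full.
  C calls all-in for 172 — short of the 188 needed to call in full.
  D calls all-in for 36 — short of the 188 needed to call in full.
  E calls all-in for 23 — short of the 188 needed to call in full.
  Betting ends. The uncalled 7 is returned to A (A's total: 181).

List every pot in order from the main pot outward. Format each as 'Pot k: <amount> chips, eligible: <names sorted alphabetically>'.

Pot 1: 115 chips, eligible: A, B, C, D, E
Pot 2: 52 chips, eligible: A, B, C, D
Pot 3: 408 chips, eligible: A, B, C
Pot 4: 18 chips, eligible: A, B

Derivation:
Contributions (after 7 returned to A): A=181, B=181, C=172, D=36, E=23
Pot levels (distinct totals of non-folded players): 23, 36, 172, 181
Layer 1-23: 23 each from A, B, C, D, E = 23*5 = 115 chips; eligible A, B, C, D, E
Layer 24-36: 13 each from A, B, C, D = 13*4 = 52 chips; eligible A, B, C, D
Layer 37-172: 136 each from A, B, C = 136*3 = 408 chips; eligible A, B, C
Layer 173-181: 9 each from A, B = 9*2 = 18 chips; eligible A, B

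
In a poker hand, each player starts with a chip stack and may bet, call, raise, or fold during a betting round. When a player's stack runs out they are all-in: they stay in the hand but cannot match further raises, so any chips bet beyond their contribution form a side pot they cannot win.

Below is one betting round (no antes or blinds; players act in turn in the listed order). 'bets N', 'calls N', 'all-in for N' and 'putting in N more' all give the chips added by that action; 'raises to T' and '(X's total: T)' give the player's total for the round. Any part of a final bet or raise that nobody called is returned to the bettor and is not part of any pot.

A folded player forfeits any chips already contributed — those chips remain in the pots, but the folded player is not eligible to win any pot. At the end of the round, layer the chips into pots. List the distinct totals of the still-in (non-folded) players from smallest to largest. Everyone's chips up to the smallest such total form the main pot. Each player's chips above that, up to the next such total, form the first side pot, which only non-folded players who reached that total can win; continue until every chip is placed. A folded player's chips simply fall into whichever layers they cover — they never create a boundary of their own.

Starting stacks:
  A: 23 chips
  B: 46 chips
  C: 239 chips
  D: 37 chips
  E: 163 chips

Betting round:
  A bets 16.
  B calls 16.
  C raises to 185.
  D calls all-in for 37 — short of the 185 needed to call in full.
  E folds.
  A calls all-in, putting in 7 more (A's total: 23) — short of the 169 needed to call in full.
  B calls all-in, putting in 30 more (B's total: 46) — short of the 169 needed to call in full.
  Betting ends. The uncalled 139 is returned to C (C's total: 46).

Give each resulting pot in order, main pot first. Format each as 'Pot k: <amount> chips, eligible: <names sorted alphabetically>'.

Contributions (after 139 returned to C): A=23, B=46, C=46, D=37
Folded: E
Pot levels (distinct totals of non-folded players): 23, 37, 46
Layer 1-23: 23 each from A, B, C, D = 23*4 = 92 chips; eligible A, B, C, D
Layer 24-37: 14 each from B, C, D = 14*3 = 42 chips; eligible B, C, D
Layer 38-46: 9 each from B, C = 9*2 = 18 chips; eligible B, C

Pot 1: 92 chips, eligible: A, B, C, D
Pot 2: 42 chips, eligible: B, C, D
Pot 3: 18 chips, eligible: B, C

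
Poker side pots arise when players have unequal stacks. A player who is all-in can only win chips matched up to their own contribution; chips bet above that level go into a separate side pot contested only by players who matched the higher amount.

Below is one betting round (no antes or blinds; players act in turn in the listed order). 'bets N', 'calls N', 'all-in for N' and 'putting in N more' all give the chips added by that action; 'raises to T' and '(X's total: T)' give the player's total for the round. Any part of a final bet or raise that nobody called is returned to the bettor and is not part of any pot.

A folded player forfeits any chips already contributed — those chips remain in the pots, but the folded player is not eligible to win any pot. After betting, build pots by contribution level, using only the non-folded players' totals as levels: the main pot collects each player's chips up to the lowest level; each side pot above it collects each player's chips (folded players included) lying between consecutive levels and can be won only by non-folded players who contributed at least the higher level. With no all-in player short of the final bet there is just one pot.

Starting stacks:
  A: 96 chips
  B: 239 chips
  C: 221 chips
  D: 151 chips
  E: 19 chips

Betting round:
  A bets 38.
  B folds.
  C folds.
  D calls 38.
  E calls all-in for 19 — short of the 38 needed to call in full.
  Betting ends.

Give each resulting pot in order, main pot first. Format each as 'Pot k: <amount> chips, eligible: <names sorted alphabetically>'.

Contributions: A=38, D=38, E=19
Folded: B, C
Pot levels (distinct totals of non-folded players): 19, 38
Layer 1-19: 19 each from A, D, E = 19*3 = 57 chips; eligible A, D, E
Layer 20-38: 19 each from A, D = 19*2 = 38 chips; eligible A, D

Pot 1: 57 chips, eligible: A, D, E
Pot 2: 38 chips, eligible: A, D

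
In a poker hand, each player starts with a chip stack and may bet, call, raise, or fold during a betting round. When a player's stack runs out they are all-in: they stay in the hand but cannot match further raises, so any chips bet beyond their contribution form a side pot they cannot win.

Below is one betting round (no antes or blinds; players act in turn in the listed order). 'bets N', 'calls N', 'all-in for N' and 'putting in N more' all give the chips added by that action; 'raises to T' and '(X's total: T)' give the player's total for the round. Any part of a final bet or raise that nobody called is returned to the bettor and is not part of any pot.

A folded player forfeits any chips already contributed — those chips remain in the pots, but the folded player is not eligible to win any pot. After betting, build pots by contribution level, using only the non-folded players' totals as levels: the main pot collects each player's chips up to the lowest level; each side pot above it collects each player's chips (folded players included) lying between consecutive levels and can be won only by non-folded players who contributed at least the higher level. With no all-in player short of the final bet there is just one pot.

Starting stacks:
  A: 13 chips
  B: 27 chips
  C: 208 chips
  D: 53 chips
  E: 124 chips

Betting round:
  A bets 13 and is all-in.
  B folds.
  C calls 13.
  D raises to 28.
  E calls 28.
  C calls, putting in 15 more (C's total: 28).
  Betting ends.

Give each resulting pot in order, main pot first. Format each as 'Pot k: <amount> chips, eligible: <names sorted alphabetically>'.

Pot 1: 52 chips, eligible: A, C, D, E
Pot 2: 45 chips, eligible: C, D, E

Derivation:
Contributions: A=13, C=28, D=28, E=28
Folded: B
Pot levels (distinct totals of non-folded players): 13, 28
Layer 1-13: 13 each from A, C, D, E = 13*4 = 52 chips; eligible A, C, D, E
Layer 14-28: 15 each from C, D, E = 15*3 = 45 chips; eligible C, D, E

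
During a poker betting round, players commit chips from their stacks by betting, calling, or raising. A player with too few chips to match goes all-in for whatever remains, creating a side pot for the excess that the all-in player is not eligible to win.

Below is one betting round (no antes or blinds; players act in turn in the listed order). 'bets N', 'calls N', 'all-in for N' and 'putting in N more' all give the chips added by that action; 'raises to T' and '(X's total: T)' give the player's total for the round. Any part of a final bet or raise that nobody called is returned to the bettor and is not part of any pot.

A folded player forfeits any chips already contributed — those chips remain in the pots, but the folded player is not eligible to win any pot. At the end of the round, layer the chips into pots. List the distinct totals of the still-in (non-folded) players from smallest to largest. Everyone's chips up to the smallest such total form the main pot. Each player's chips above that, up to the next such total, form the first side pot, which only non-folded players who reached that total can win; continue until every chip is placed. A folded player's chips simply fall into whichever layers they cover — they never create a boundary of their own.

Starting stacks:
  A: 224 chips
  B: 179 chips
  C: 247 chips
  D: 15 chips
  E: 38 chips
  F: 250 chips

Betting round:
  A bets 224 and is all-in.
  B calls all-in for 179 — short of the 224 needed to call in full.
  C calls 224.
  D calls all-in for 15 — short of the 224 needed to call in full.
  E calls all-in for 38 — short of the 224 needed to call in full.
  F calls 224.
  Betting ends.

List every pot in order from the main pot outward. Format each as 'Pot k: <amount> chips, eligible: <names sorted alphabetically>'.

Pot 1: 90 chips, eligible: A, B, C, D, E, F
Pot 2: 115 chips, eligible: A, B, C, E, F
Pot 3: 564 chips, eligible: A, B, C, F
Pot 4: 135 chips, eligible: A, C, F

Derivation:
Contributions: A=224, B=179, C=224, D=15, E=38, F=224
Pot levels (distinct totals of non-folded players): 15, 38, 179, 224
Layer 1-15: 15 each from A, B, C, D, E, F = 15*6 = 90 chips; eligible A, B, C, D, E, F
Layer 16-38: 23 each from A, B, C, E, F = 23*5 = 115 chips; eligible A, B, C, E, F
Layer 39-179: 141 each from A, B, C, F = 141*4 = 564 chips; eligible A, B, C, F
Layer 180-224: 45 each from A, C, F = 45*3 = 135 chips; eligible A, C, F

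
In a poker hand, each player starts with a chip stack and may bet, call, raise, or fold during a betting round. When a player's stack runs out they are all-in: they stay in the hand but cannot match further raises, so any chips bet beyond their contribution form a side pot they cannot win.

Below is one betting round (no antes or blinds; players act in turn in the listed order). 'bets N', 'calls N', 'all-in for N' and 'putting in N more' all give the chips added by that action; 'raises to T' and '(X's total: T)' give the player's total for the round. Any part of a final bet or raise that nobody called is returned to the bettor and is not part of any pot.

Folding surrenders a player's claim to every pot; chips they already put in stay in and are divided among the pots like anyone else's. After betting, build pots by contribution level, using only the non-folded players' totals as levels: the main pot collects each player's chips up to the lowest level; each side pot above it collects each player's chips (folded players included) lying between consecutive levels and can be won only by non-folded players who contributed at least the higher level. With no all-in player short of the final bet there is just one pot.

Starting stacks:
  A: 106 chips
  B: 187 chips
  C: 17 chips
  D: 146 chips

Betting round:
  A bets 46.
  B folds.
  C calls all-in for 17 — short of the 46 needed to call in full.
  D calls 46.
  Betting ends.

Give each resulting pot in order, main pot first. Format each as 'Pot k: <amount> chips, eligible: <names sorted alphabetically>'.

Contributions: A=46, C=17, D=46
Folded: B
Pot levels (distinct totals of non-folded players): 17, 46
Layer 1-17: 17 each from A, C, D = 17*3 = 51 chips; eligible A, C, D
Layer 18-46: 29 each from A, D = 29*2 = 58 chips; eligible A, D

Pot 1: 51 chips, eligible: A, C, D
Pot 2: 58 chips, eligible: A, D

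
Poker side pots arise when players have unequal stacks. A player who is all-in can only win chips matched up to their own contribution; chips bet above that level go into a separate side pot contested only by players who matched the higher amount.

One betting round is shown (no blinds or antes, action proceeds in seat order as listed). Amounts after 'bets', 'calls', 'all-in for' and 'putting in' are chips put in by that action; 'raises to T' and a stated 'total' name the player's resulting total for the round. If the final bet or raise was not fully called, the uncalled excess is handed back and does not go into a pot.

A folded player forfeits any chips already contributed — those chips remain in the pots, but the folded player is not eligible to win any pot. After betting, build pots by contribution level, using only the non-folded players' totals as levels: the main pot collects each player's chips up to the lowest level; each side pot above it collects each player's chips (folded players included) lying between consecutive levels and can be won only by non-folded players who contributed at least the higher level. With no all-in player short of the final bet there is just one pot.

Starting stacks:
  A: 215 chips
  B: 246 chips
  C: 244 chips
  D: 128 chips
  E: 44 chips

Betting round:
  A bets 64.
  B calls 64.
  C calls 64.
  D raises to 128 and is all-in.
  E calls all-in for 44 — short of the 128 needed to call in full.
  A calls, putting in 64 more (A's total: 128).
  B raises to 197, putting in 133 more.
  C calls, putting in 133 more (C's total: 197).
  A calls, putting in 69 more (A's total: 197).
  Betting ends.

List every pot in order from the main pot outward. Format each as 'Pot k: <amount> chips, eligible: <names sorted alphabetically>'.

Contributions: A=197, B=197, C=197, D=128, E=44
Pot levels (distinct totals of non-folded players): 44, 128, 197
Layer 1-44: 44 each from A, B, C, D, E = 44*5 = 220 chips; eligible A, B, C, D, E
Layer 45-128: 84 each from A, B, C, D = 84*4 = 336 chips; eligible A, B, C, D
Layer 129-197: 69 each from A, B, C = 69*3 = 207 chips; eligible A, B, C

Pot 1: 220 chips, eligible: A, B, C, D, E
Pot 2: 336 chips, eligible: A, B, C, D
Pot 3: 207 chips, eligible: A, B, C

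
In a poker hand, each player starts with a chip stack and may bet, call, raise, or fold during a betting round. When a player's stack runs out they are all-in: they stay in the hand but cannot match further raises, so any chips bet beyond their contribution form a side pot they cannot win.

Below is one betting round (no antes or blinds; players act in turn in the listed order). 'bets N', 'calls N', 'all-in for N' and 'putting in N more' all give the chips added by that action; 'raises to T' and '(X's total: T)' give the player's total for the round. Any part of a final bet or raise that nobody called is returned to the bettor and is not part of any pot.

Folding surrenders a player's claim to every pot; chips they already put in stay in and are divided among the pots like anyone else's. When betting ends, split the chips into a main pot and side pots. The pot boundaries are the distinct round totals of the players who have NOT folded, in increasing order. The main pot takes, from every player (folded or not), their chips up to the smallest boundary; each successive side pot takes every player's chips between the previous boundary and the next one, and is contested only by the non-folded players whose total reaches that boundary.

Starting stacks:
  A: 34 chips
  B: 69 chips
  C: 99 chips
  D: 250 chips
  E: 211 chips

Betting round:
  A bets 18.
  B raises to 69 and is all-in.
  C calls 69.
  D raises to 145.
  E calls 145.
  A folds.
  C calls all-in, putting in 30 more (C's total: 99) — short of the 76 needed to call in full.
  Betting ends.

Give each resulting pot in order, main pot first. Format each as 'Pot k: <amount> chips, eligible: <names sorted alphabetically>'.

Contributions: A=18, B=69, C=99, D=145, E=145
Folded: A
Pot levels (distinct totals of non-folded players): 69, 99, 145
Layer 1-69: A 18 + B 69 + C 69 + D 69 + E 69 = 294 chips; eligible B, C, D, E
Layer 70-99: 30 each from C, D, E = 30*3 = 90 chips; eligible C, D, E
Layer 100-145: 46 each from D, E = 46*2 = 92 chips; eligible D, E

Pot 1: 294 chips, eligible: B, C, D, E
Pot 2: 90 chips, eligible: C, D, E
Pot 3: 92 chips, eligible: D, E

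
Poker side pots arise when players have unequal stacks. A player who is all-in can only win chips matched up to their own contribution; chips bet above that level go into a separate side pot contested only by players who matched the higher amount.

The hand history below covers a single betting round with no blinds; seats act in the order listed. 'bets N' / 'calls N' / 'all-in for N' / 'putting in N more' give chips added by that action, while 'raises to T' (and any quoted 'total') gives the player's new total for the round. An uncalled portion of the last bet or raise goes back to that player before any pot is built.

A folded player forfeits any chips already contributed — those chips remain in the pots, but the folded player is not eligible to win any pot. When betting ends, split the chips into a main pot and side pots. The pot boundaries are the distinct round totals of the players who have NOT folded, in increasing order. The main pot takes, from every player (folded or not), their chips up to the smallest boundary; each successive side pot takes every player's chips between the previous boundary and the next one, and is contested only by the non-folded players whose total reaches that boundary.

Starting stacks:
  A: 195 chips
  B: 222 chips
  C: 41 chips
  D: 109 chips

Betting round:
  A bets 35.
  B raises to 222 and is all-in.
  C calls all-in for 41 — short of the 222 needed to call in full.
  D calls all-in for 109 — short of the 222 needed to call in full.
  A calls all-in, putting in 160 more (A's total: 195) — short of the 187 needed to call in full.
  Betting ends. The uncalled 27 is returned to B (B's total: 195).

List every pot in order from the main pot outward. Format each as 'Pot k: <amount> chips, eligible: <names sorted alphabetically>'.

Contributions (after 27 returned to B): A=195, B=195, C=41, D=109
Pot levels (distinct totals of non-folded players): 41, 109, 195
Layer 1-41: 41 each from A, B, C, D = 41*4 = 164 chips; eligible A, B, C, D
Layer 42-109: 68 each from A, B, D = 68*3 = 204 chips; eligible A, B, D
Layer 110-195: 86 each from A, B = 86*2 = 172 chips; eligible A, B

Pot 1: 164 chips, eligible: A, B, C, D
Pot 2: 204 chips, eligible: A, B, D
Pot 3: 172 chips, eligible: A, B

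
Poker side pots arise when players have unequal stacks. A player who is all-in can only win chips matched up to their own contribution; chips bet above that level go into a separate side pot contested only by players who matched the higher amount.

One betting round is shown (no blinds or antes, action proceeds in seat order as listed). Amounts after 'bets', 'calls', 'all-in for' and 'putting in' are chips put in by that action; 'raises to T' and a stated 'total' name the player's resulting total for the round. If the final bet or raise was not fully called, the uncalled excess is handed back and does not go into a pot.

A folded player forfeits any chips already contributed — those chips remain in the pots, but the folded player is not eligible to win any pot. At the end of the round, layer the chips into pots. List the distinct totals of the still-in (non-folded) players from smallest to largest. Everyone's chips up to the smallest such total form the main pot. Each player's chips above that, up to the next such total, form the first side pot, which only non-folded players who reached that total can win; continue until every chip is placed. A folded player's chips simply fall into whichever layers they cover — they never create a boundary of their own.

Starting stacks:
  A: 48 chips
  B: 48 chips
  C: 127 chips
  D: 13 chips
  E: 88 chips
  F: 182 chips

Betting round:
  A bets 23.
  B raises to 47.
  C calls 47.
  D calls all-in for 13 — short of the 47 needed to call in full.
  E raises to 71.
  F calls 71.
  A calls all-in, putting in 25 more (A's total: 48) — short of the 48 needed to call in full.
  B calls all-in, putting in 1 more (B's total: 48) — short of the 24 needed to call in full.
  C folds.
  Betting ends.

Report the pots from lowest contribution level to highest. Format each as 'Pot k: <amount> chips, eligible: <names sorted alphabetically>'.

Pot 1: 78 chips, eligible: A, B, D, E, F
Pot 2: 174 chips, eligible: A, B, E, F
Pot 3: 46 chips, eligible: E, F

Derivation:
Contributions: A=48, B=48, C=47, D=13, E=71, F=71
Folded: C
Pot levels (distinct totals of non-folded players): 13, 48, 71
Layer 1-13: 13 each from A, B, C, D, E, F = 13*6 = 78 chips; eligible A, B, D, E, F
Layer 14-48: A 35 + B 35 + C 34 + E 35 + F 35 = 174 chips; eligible A, B, E, F
Layer 49-71: 23 each from E, F = 23*2 = 46 chips; eligible E, F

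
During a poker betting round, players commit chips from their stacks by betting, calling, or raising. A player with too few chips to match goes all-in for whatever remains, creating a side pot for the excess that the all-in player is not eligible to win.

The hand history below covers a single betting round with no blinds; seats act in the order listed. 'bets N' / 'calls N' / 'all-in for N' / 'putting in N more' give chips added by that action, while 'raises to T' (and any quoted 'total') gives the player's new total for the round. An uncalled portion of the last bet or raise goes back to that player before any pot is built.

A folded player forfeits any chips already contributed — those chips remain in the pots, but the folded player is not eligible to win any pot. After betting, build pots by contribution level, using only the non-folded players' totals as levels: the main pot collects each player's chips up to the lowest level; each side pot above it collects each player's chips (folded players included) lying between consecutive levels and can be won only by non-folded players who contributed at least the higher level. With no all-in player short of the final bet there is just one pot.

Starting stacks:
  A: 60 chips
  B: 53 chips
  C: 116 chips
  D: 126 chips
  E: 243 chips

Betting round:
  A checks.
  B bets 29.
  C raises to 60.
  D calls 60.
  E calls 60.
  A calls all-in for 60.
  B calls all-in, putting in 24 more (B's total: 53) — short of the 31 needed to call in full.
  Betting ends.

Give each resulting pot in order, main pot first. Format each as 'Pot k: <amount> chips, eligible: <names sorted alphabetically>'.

Pot 1: 265 chips, eligible: A, B, C, D, E
Pot 2: 28 chips, eligible: A, C, D, E

Derivation:
Contributions: A=60, B=53, C=60, D=60, E=60
Pot levels (distinct totals of non-folded players): 53, 60
Layer 1-53: 53 each from A, B, C, D, E = 53*5 = 265 chips; eligible A, B, C, D, E
Layer 54-60: 7 each from A, C, D, E = 7*4 = 28 chips; eligible A, C, D, E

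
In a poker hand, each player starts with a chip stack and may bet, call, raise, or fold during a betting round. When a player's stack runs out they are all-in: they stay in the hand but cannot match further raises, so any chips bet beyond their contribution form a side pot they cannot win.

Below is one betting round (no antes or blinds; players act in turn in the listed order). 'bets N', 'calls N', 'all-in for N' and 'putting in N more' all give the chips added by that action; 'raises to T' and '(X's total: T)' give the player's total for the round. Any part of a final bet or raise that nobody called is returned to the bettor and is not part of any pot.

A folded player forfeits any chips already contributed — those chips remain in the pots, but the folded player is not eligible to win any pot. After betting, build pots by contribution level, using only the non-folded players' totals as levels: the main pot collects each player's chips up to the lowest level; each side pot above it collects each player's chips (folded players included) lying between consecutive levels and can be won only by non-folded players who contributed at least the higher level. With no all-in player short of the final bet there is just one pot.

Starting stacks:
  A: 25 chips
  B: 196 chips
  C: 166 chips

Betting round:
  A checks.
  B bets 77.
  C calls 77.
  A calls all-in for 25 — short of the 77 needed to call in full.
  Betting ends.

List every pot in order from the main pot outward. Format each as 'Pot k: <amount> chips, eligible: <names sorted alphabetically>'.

Pot 1: 75 chips, eligible: A, B, C
Pot 2: 104 chips, eligible: B, C

Derivation:
Contributions: A=25, B=77, C=77
Pot levels (distinct totals of non-folded players): 25, 77
Layer 1-25: 25 each from A, B, C = 25*3 = 75 chips; eligible A, B, C
Layer 26-77: 52 each from B, C = 52*2 = 104 chips; eligible B, C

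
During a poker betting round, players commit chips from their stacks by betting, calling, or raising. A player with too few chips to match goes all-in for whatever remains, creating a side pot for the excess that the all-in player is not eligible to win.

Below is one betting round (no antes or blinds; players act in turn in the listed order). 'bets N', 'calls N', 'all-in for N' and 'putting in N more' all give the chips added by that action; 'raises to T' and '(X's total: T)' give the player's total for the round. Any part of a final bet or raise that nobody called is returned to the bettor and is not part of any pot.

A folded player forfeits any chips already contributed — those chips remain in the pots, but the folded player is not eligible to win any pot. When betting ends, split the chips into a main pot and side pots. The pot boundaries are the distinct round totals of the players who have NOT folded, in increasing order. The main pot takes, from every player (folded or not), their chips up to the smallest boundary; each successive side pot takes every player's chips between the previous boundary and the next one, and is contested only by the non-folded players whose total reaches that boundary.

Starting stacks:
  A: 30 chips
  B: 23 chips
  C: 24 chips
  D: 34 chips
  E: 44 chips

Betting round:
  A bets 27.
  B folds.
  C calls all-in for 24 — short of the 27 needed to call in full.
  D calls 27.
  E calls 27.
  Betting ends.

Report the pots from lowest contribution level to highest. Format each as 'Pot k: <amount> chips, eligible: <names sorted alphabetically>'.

Contributions: A=27, C=24, D=27, E=27
Folded: B
Pot levels (distinct totals of non-folded players): 24, 27
Layer 1-24: 24 each from A, C, D, E = 24*4 = 96 chips; eligible A, C, D, E
Layer 25-27: 3 each from A, D, E = 3*3 = 9 chips; eligible A, D, E

Pot 1: 96 chips, eligible: A, C, D, E
Pot 2: 9 chips, eligible: A, D, E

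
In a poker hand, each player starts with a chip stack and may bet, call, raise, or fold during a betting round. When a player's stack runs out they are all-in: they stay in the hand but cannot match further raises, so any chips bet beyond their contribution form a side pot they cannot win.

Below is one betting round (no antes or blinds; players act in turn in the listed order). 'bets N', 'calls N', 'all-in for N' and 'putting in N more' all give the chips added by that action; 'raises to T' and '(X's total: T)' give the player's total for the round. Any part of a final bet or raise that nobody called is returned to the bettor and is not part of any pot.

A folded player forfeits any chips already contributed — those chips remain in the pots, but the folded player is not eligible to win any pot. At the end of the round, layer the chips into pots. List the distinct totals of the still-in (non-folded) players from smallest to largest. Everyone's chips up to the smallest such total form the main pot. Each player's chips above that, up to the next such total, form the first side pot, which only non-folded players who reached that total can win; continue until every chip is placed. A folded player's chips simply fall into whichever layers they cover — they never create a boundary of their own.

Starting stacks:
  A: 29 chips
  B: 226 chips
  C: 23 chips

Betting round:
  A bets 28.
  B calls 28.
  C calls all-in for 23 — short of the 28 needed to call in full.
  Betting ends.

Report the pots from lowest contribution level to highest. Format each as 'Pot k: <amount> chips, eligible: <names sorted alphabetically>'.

Pot 1: 69 chips, eligible: A, B, C
Pot 2: 10 chips, eligible: A, B

Derivation:
Contributions: A=28, B=28, C=23
Pot levels (distinct totals of non-folded players): 23, 28
Layer 1-23: 23 each from A, B, C = 23*3 = 69 chips; eligible A, B, C
Layer 24-28: 5 each from A, B = 5*2 = 10 chips; eligible A, B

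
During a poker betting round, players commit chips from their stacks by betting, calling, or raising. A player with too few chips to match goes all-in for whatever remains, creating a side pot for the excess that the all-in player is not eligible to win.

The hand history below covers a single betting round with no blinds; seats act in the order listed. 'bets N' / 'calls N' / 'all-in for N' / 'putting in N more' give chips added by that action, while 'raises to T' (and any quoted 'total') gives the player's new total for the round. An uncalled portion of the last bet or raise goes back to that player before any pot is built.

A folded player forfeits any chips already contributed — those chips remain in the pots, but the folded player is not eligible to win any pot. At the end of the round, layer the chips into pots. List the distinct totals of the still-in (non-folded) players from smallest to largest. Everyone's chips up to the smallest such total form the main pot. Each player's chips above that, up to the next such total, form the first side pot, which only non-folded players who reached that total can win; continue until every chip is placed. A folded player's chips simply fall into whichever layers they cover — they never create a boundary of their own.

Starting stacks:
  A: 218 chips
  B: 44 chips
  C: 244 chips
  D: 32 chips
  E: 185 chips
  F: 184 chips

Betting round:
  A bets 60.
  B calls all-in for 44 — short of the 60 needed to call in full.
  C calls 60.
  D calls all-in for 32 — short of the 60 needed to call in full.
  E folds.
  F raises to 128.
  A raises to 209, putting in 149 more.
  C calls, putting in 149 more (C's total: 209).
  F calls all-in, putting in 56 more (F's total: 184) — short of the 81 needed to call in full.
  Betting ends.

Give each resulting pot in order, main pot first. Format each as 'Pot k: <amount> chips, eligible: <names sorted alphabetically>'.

Pot 1: 160 chips, eligible: A, B, C, D, F
Pot 2: 48 chips, eligible: A, B, C, F
Pot 3: 420 chips, eligible: A, C, F
Pot 4: 50 chips, eligible: A, C

Derivation:
Contributions: A=209, B=44, C=209, D=32, F=184
Folded: E
Pot levels (distinct totals of non-folded players): 32, 44, 184, 209
Layer 1-32: 32 each from A, B, C, D, F = 32*5 = 160 chips; eligible A, B, C, D, F
Layer 33-44: 12 each from A, B, C, F = 12*4 = 48 chips; eligible A, B, C, F
Layer 45-184: 140 each from A, C, F = 140*3 = 420 chips; eligible A, C, F
Layer 185-209: 25 each from A, C = 25*2 = 50 chips; eligible A, C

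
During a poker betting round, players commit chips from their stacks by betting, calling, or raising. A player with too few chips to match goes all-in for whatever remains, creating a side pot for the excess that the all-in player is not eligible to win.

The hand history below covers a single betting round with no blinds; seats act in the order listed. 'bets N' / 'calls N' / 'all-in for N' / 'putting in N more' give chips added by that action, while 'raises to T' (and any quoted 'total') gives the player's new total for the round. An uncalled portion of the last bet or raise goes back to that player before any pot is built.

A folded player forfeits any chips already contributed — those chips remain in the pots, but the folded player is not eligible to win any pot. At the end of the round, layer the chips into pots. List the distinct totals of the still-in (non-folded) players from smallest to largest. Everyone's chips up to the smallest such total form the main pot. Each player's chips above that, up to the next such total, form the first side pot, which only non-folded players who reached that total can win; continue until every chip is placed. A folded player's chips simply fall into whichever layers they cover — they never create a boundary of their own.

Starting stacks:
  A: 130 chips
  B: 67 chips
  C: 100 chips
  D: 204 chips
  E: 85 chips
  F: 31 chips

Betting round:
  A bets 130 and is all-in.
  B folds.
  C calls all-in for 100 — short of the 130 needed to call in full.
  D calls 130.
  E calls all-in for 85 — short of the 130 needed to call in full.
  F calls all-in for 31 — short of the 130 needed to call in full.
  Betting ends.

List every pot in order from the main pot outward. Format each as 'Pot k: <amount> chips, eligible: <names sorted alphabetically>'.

Pot 1: 155 chips, eligible: A, C, D, E, F
Pot 2: 216 chips, eligible: A, C, D, E
Pot 3: 45 chips, eligible: A, C, D
Pot 4: 60 chips, eligible: A, D

Derivation:
Contributions: A=130, C=100, D=130, E=85, F=31
Folded: B
Pot levels (distinct totals of non-folded players): 31, 85, 100, 130
Layer 1-31: 31 each from A, C, D, E, F = 31*5 = 155 chips; eligible A, C, D, E, F
Layer 32-85: 54 each from A, C, D, E = 54*4 = 216 chips; eligible A, C, D, E
Layer 86-100: 15 each from A, C, D = 15*3 = 45 chips; eligible A, C, D
Layer 101-130: 30 each from A, D = 30*2 = 60 chips; eligible A, D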